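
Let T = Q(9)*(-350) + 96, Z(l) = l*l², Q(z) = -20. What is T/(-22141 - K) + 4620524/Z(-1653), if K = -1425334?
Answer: 8522272708420/2112587547247287 ≈ 0.0040340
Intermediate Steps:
Z(l) = l³
T = 7096 (T = -20*(-350) + 96 = 7000 + 96 = 7096)
T/(-22141 - K) + 4620524/Z(-1653) = 7096/(-22141 - 1*(-1425334)) + 4620524/((-1653)³) = 7096/(-22141 + 1425334) + 4620524/(-4516672077) = 7096/1403193 + 4620524*(-1/4516672077) = 7096*(1/1403193) - 4620524/4516672077 = 7096/1403193 - 4620524/4516672077 = 8522272708420/2112587547247287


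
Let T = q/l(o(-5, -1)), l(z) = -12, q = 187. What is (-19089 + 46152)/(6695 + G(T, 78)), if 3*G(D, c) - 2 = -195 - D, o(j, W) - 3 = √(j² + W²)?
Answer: 974268/238891 ≈ 4.0783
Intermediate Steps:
o(j, W) = 3 + √(W² + j²) (o(j, W) = 3 + √(j² + W²) = 3 + √(W² + j²))
T = -187/12 (T = 187/(-12) = 187*(-1/12) = -187/12 ≈ -15.583)
G(D, c) = -193/3 - D/3 (G(D, c) = ⅔ + (-195 - D)/3 = ⅔ + (-65 - D/3) = -193/3 - D/3)
(-19089 + 46152)/(6695 + G(T, 78)) = (-19089 + 46152)/(6695 + (-193/3 - ⅓*(-187/12))) = 27063/(6695 + (-193/3 + 187/36)) = 27063/(6695 - 2129/36) = 27063/(238891/36) = 27063*(36/238891) = 974268/238891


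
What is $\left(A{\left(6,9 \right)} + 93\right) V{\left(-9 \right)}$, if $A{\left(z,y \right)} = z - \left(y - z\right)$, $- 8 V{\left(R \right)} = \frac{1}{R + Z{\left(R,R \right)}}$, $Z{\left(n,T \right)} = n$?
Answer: $\frac{2}{3} \approx 0.66667$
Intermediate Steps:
$V{\left(R \right)} = - \frac{1}{16 R}$ ($V{\left(R \right)} = - \frac{1}{8 \left(R + R\right)} = - \frac{1}{8 \cdot 2 R} = - \frac{\frac{1}{2} \frac{1}{R}}{8} = - \frac{1}{16 R}$)
$A{\left(z,y \right)} = - y + 2 z$
$\left(A{\left(6,9 \right)} + 93\right) V{\left(-9 \right)} = \left(\left(\left(-1\right) 9 + 2 \cdot 6\right) + 93\right) \left(- \frac{1}{16 \left(-9\right)}\right) = \left(\left(-9 + 12\right) + 93\right) \left(\left(- \frac{1}{16}\right) \left(- \frac{1}{9}\right)\right) = \left(3 + 93\right) \frac{1}{144} = 96 \cdot \frac{1}{144} = \frac{2}{3}$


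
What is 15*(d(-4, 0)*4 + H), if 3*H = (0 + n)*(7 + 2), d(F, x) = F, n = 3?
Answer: -105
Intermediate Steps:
H = 9 (H = ((0 + 3)*(7 + 2))/3 = (3*9)/3 = (⅓)*27 = 9)
15*(d(-4, 0)*4 + H) = 15*(-4*4 + 9) = 15*(-16 + 9) = 15*(-7) = -105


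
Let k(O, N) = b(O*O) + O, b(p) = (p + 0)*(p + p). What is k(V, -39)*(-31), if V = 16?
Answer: -4063728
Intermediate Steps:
b(p) = 2*p**2 (b(p) = p*(2*p) = 2*p**2)
k(O, N) = O + 2*O**4 (k(O, N) = 2*(O*O)**2 + O = 2*(O**2)**2 + O = 2*O**4 + O = O + 2*O**4)
k(V, -39)*(-31) = (16 + 2*16**4)*(-31) = (16 + 2*65536)*(-31) = (16 + 131072)*(-31) = 131088*(-31) = -4063728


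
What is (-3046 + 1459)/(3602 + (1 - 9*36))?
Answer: -529/1093 ≈ -0.48399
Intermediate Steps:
(-3046 + 1459)/(3602 + (1 - 9*36)) = -1587/(3602 + (1 - 324)) = -1587/(3602 - 323) = -1587/3279 = -1587*1/3279 = -529/1093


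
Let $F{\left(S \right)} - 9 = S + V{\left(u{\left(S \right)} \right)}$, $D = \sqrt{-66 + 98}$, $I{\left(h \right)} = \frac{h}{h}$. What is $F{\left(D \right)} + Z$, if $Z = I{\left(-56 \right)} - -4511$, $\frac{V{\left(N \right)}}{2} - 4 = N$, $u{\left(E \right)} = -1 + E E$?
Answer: $4591 + 4 \sqrt{2} \approx 4596.7$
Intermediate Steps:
$u{\left(E \right)} = -1 + E^{2}$
$I{\left(h \right)} = 1$
$V{\left(N \right)} = 8 + 2 N$
$D = 4 \sqrt{2}$ ($D = \sqrt{32} = 4 \sqrt{2} \approx 5.6569$)
$Z = 4512$ ($Z = 1 - -4511 = 1 + 4511 = 4512$)
$F{\left(S \right)} = 15 + S + 2 S^{2}$ ($F{\left(S \right)} = 9 + \left(S + \left(8 + 2 \left(-1 + S^{2}\right)\right)\right) = 9 + \left(S + \left(8 + \left(-2 + 2 S^{2}\right)\right)\right) = 9 + \left(S + \left(6 + 2 S^{2}\right)\right) = 9 + \left(6 + S + 2 S^{2}\right) = 15 + S + 2 S^{2}$)
$F{\left(D \right)} + Z = \left(15 + 4 \sqrt{2} + 2 \left(4 \sqrt{2}\right)^{2}\right) + 4512 = \left(15 + 4 \sqrt{2} + 2 \cdot 32\right) + 4512 = \left(15 + 4 \sqrt{2} + 64\right) + 4512 = \left(79 + 4 \sqrt{2}\right) + 4512 = 4591 + 4 \sqrt{2}$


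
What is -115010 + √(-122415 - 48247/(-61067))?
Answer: -115010 + I*√456504438431386/61067 ≈ -1.1501e+5 + 349.88*I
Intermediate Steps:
-115010 + √(-122415 - 48247/(-61067)) = -115010 + √(-122415 - 48247*(-1/61067)) = -115010 + √(-122415 + 48247/61067) = -115010 + √(-7475468558/61067) = -115010 + I*√456504438431386/61067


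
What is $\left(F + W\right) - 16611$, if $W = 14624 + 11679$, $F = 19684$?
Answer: $29376$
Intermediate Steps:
$W = 26303$
$\left(F + W\right) - 16611 = \left(19684 + 26303\right) - 16611 = 45987 - 16611 = 29376$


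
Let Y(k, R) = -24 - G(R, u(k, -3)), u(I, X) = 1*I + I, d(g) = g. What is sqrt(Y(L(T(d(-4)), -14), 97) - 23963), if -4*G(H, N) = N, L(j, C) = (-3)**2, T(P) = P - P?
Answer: I*sqrt(95930)/2 ≈ 154.86*I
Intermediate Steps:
T(P) = 0
L(j, C) = 9
u(I, X) = 2*I (u(I, X) = I + I = 2*I)
G(H, N) = -N/4
Y(k, R) = -24 + k/2 (Y(k, R) = -24 - (-1)*2*k/4 = -24 - (-1)*k/2 = -24 + k/2)
sqrt(Y(L(T(d(-4)), -14), 97) - 23963) = sqrt((-24 + (1/2)*9) - 23963) = sqrt((-24 + 9/2) - 23963) = sqrt(-39/2 - 23963) = sqrt(-47965/2) = I*sqrt(95930)/2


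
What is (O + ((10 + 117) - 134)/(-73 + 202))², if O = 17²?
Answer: 1389351076/16641 ≈ 83490.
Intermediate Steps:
O = 289
(O + ((10 + 117) - 134)/(-73 + 202))² = (289 + ((10 + 117) - 134)/(-73 + 202))² = (289 + (127 - 134)/129)² = (289 - 7*1/129)² = (289 - 7/129)² = (37274/129)² = 1389351076/16641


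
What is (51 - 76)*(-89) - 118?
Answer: 2107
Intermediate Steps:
(51 - 76)*(-89) - 118 = -25*(-89) - 118 = 2225 - 118 = 2107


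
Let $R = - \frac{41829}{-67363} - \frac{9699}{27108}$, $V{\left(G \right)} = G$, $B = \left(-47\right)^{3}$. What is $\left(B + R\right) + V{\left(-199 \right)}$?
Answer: $- \frac{63317206115231}{608692068} \approx -1.0402 \cdot 10^{5}$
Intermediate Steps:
$B = -103823$
$R = \frac{160182265}{608692068}$ ($R = \left(-41829\right) \left(- \frac{1}{67363}\right) - \frac{3233}{9036} = \frac{41829}{67363} - \frac{3233}{9036} = \frac{160182265}{608692068} \approx 0.26316$)
$\left(B + R\right) + V{\left(-199 \right)} = \left(-103823 + \frac{160182265}{608692068}\right) - 199 = - \frac{63196076393699}{608692068} - 199 = - \frac{63317206115231}{608692068}$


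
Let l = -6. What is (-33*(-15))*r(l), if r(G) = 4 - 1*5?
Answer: -495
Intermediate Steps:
r(G) = -1 (r(G) = 4 - 5 = -1)
(-33*(-15))*r(l) = -33*(-15)*(-1) = 495*(-1) = -495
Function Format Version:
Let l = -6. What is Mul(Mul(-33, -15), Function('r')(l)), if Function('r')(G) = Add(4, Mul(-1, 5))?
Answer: -495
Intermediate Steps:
Function('r')(G) = -1 (Function('r')(G) = Add(4, -5) = -1)
Mul(Mul(-33, -15), Function('r')(l)) = Mul(Mul(-33, -15), -1) = Mul(495, -1) = -495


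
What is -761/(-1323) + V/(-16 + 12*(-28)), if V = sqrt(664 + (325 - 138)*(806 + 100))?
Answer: 761/1323 - sqrt(170086)/352 ≈ -0.59643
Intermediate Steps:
V = sqrt(170086) (V = sqrt(664 + 187*906) = sqrt(664 + 169422) = sqrt(170086) ≈ 412.42)
-761/(-1323) + V/(-16 + 12*(-28)) = -761/(-1323) + sqrt(170086)/(-16 + 12*(-28)) = -761*(-1/1323) + sqrt(170086)/(-16 - 336) = 761/1323 + sqrt(170086)/(-352) = 761/1323 + sqrt(170086)*(-1/352) = 761/1323 - sqrt(170086)/352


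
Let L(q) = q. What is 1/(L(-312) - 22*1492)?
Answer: -1/33136 ≈ -3.0179e-5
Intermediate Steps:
1/(L(-312) - 22*1492) = 1/(-312 - 22*1492) = 1/(-312 - 32824) = 1/(-33136) = -1/33136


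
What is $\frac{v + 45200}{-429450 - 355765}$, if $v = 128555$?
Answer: $- \frac{34751}{157043} \approx -0.22128$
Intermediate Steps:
$\frac{v + 45200}{-429450 - 355765} = \frac{128555 + 45200}{-429450 - 355765} = \frac{173755}{-785215} = 173755 \left(- \frac{1}{785215}\right) = - \frac{34751}{157043}$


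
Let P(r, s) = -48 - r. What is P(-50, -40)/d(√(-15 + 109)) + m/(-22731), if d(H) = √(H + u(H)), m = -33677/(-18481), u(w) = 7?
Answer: -33677/420091611 + 2/√(7 + √94) ≈ 0.48940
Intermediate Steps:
m = 33677/18481 (m = -33677*(-1/18481) = 33677/18481 ≈ 1.8223)
d(H) = √(7 + H) (d(H) = √(H + 7) = √(7 + H))
P(-50, -40)/d(√(-15 + 109)) + m/(-22731) = (-48 - 1*(-50))/(√(7 + √(-15 + 109))) + (33677/18481)/(-22731) = (-48 + 50)/(√(7 + √94)) + (33677/18481)*(-1/22731) = 2/√(7 + √94) - 33677/420091611 = -33677/420091611 + 2/√(7 + √94)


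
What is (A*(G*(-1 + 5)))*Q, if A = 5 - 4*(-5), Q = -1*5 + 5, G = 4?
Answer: 0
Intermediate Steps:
Q = 0 (Q = -5 + 5 = 0)
A = 25 (A = 5 + 20 = 25)
(A*(G*(-1 + 5)))*Q = (25*(4*(-1 + 5)))*0 = (25*(4*4))*0 = (25*16)*0 = 400*0 = 0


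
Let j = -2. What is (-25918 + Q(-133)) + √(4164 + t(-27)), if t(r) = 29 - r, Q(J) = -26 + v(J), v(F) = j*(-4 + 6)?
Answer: -25948 + 2*√1055 ≈ -25883.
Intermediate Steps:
v(F) = -4 (v(F) = -2*(-4 + 6) = -2*2 = -4)
Q(J) = -30 (Q(J) = -26 - 4 = -30)
(-25918 + Q(-133)) + √(4164 + t(-27)) = (-25918 - 30) + √(4164 + (29 - 1*(-27))) = -25948 + √(4164 + (29 + 27)) = -25948 + √(4164 + 56) = -25948 + √4220 = -25948 + 2*√1055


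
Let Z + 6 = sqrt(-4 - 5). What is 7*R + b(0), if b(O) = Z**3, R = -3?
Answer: -75 + 297*I ≈ -75.0 + 297.0*I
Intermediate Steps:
Z = -6 + 3*I (Z = -6 + sqrt(-4 - 5) = -6 + sqrt(-9) = -6 + 3*I ≈ -6.0 + 3.0*I)
b(O) = (-6 + 3*I)**3
7*R + b(0) = 7*(-3) + (-54 + 297*I) = -21 + (-54 + 297*I) = -75 + 297*I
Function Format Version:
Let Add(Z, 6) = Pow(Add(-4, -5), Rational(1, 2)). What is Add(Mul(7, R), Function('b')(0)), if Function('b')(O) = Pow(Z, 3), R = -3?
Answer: Add(-75, Mul(297, I)) ≈ Add(-75.000, Mul(297.00, I))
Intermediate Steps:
Z = Add(-6, Mul(3, I)) (Z = Add(-6, Pow(Add(-4, -5), Rational(1, 2))) = Add(-6, Pow(-9, Rational(1, 2))) = Add(-6, Mul(3, I)) ≈ Add(-6.0000, Mul(3.0000, I)))
Function('b')(O) = Pow(Add(-6, Mul(3, I)), 3)
Add(Mul(7, R), Function('b')(0)) = Add(Mul(7, -3), Add(-54, Mul(297, I))) = Add(-21, Add(-54, Mul(297, I))) = Add(-75, Mul(297, I))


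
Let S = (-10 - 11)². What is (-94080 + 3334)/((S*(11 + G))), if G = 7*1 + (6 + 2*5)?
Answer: -2669/441 ≈ -6.0522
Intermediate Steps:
S = 441 (S = (-21)² = 441)
G = 23 (G = 7 + (6 + 10) = 7 + 16 = 23)
(-94080 + 3334)/((S*(11 + G))) = (-94080 + 3334)/((441*(11 + 23))) = -90746/(441*34) = -90746/14994 = -90746*1/14994 = -2669/441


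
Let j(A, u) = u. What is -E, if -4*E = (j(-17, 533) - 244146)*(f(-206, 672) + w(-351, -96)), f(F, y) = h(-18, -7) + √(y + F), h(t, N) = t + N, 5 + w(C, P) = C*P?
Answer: -4100737629/2 - 243613*√466/4 ≈ -2.0517e+9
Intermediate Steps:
w(C, P) = -5 + C*P
h(t, N) = N + t
f(F, y) = -25 + √(F + y) (f(F, y) = (-7 - 18) + √(y + F) = -25 + √(F + y))
E = 4100737629/2 + 243613*√466/4 (E = -(533 - 244146)*((-25 + √(-206 + 672)) + (-5 - 351*(-96)))/4 = -(-243613)*((-25 + √466) + (-5 + 33696))/4 = -(-243613)*((-25 + √466) + 33691)/4 = -(-243613)*(33666 + √466)/4 = -(-8201475258 - 243613*√466)/4 = 4100737629/2 + 243613*√466/4 ≈ 2.0517e+9)
-E = -(4100737629/2 + 243613*√466/4) = -4100737629/2 - 243613*√466/4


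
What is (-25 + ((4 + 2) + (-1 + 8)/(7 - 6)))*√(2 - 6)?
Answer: -24*I ≈ -24.0*I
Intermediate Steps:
(-25 + ((4 + 2) + (-1 + 8)/(7 - 6)))*√(2 - 6) = (-25 + (6 + 7/1))*√(-4) = (-25 + (6 + 7*1))*(2*I) = (-25 + (6 + 7))*(2*I) = (-25 + 13)*(2*I) = -24*I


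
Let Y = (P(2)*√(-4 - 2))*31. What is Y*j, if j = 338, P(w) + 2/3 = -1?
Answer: -52390*I*√6/3 ≈ -42776.0*I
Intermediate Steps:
P(w) = -5/3 (P(w) = -⅔ - 1 = -5/3)
Y = -155*I*√6/3 (Y = -5*√(-4 - 2)/3*31 = -5*I*√6/3*31 = -155*I*√6/3 ≈ -126.56*I)
Y*j = -155*I*√6/3*338 = -52390*I*√6/3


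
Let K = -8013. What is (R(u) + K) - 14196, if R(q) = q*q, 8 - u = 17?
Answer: -22128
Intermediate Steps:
u = -9 (u = 8 - 1*17 = 8 - 17 = -9)
R(q) = q**2
(R(u) + K) - 14196 = ((-9)**2 - 8013) - 14196 = (81 - 8013) - 14196 = -7932 - 14196 = -22128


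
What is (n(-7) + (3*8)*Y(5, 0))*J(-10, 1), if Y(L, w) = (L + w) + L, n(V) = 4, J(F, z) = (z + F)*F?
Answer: 21960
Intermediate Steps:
J(F, z) = F*(F + z) (J(F, z) = (F + z)*F = F*(F + z))
Y(L, w) = w + 2*L
(n(-7) + (3*8)*Y(5, 0))*J(-10, 1) = (4 + (3*8)*(0 + 2*5))*(-10*(-10 + 1)) = (4 + 24*(0 + 10))*(-10*(-9)) = (4 + 24*10)*90 = (4 + 240)*90 = 244*90 = 21960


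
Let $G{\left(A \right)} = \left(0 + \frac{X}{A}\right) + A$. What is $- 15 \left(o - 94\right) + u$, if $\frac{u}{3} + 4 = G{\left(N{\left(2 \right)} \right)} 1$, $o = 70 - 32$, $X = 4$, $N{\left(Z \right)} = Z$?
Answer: $840$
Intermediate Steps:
$o = 38$ ($o = 70 - 32 = 38$)
$G{\left(A \right)} = A + \frac{4}{A}$ ($G{\left(A \right)} = \left(0 + \frac{4}{A}\right) + A = \frac{4}{A} + A = A + \frac{4}{A}$)
$u = 0$ ($u = -12 + 3 \left(2 + \frac{4}{2}\right) 1 = -12 + 3 \left(2 + 4 \cdot \frac{1}{2}\right) 1 = -12 + 3 \left(2 + 2\right) 1 = -12 + 3 \cdot 4 \cdot 1 = -12 + 3 \cdot 4 = -12 + 12 = 0$)
$- 15 \left(o - 94\right) + u = - 15 \left(38 - 94\right) + 0 = \left(-15\right) \left(-56\right) + 0 = 840 + 0 = 840$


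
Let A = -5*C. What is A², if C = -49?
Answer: 60025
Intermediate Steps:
A = 245 (A = -5*(-49) = 245)
A² = 245² = 60025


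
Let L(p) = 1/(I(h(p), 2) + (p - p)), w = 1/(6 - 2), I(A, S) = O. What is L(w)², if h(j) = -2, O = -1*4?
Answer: 1/16 ≈ 0.062500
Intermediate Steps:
O = -4
I(A, S) = -4
w = ¼ (w = 1/4 = ¼ ≈ 0.25000)
L(p) = -¼ (L(p) = 1/(-4 + (p - p)) = 1/(-4 + 0) = 1/(-4) = -¼)
L(w)² = (-¼)² = 1/16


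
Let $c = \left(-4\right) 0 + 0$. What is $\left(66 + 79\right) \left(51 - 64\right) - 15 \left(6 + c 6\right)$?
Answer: $-1975$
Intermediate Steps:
$c = 0$ ($c = 0 + 0 = 0$)
$\left(66 + 79\right) \left(51 - 64\right) - 15 \left(6 + c 6\right) = \left(66 + 79\right) \left(51 - 64\right) - 15 \left(6 + 0 \cdot 6\right) = 145 \left(-13\right) - 15 \left(6 + 0\right) = -1885 - 90 = -1975$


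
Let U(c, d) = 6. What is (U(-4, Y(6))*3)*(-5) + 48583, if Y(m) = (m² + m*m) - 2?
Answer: 48493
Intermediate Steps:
Y(m) = -2 + 2*m² (Y(m) = (m² + m²) - 2 = 2*m² - 2 = -2 + 2*m²)
(U(-4, Y(6))*3)*(-5) + 48583 = (6*3)*(-5) + 48583 = 18*(-5) + 48583 = -90 + 48583 = 48493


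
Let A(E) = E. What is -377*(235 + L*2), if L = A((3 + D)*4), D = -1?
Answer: -94627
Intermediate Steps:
L = 8 (L = (3 - 1)*4 = 2*4 = 8)
-377*(235 + L*2) = -377*(235 + 8*2) = -377*(235 + 16) = -377*251 = -94627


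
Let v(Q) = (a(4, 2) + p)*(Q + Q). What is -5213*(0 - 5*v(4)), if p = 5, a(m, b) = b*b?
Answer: 1876680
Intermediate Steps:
a(m, b) = b²
v(Q) = 18*Q (v(Q) = (2² + 5)*(Q + Q) = (4 + 5)*(2*Q) = 9*(2*Q) = 18*Q)
-5213*(0 - 5*v(4)) = -5213*(0 - 90*4) = -5213*(0 - 5*72) = -5213*(0 - 360) = -5213*(-360) = 1876680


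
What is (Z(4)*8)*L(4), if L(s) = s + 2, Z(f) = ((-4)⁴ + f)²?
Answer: 3244800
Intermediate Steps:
Z(f) = (256 + f)²
L(s) = 2 + s
(Z(4)*8)*L(4) = ((256 + 4)²*8)*(2 + 4) = (260²*8)*6 = (67600*8)*6 = 540800*6 = 3244800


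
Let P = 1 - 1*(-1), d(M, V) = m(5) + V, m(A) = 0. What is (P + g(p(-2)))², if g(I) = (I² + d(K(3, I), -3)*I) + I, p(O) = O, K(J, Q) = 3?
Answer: 100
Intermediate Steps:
d(M, V) = V (d(M, V) = 0 + V = V)
g(I) = I² - 2*I (g(I) = (I² - 3*I) + I = I² - 2*I)
P = 2 (P = 1 + 1 = 2)
(P + g(p(-2)))² = (2 - 2*(-2 - 2))² = (2 - 2*(-4))² = (2 + 8)² = 10² = 100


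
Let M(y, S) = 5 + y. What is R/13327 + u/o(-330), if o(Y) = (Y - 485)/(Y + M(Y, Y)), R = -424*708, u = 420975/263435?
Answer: -2431052446137/114452022787 ≈ -21.241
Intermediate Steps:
u = 84195/52687 (u = 420975*(1/263435) = 84195/52687 ≈ 1.5980)
R = -300192
o(Y) = (-485 + Y)/(5 + 2*Y) (o(Y) = (Y - 485)/(Y + (5 + Y)) = (-485 + Y)/(5 + 2*Y))
R/13327 + u/o(-330) = -300192/13327 + 84195/(52687*(((-485 - 330)/(5 + 2*(-330))))) = -300192*1/13327 + 84195/(52687*((-815/(5 - 660)))) = -300192/13327 + 84195/(52687*((-815/(-655)))) = -300192/13327 + 84195/(52687*((-1/655*(-815)))) = -300192/13327 + 84195/(52687*(163/131)) = -300192/13327 + (84195/52687)*(131/163) = -300192/13327 + 11029545/8587981 = -2431052446137/114452022787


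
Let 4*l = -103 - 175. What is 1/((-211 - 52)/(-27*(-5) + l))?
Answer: -131/526 ≈ -0.24905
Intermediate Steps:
l = -139/2 (l = (-103 - 175)/4 = (¼)*(-278) = -139/2 ≈ -69.500)
1/((-211 - 52)/(-27*(-5) + l)) = 1/((-211 - 52)/(-27*(-5) - 139/2)) = 1/(-263/(135 - 139/2)) = 1/(-263/131/2) = 1/(-263*2/131) = 1/(-526/131) = -131/526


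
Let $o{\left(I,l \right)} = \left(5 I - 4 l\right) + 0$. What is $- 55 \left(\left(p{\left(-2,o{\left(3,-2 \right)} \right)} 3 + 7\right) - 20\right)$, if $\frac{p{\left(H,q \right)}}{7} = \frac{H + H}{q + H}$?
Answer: $935$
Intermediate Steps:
$o{\left(I,l \right)} = - 4 l + 5 I$ ($o{\left(I,l \right)} = \left(- 4 l + 5 I\right) + 0 = - 4 l + 5 I$)
$p{\left(H,q \right)} = \frac{14 H}{H + q}$ ($p{\left(H,q \right)} = 7 \frac{H + H}{q + H} = 7 \frac{2 H}{H + q} = \frac{14 H}{H + q}$)
$- 55 \left(\left(p{\left(-2,o{\left(3,-2 \right)} \right)} 3 + 7\right) - 20\right) = - 55 \left(\left(14 \left(-2\right) \frac{1}{-2 + \left(\left(-4\right) \left(-2\right) + 5 \cdot 3\right)} 3 + 7\right) - 20\right) = - 55 \left(\left(14 \left(-2\right) \frac{1}{-2 + \left(8 + 15\right)} 3 + 7\right) - 20\right) = - 55 \left(\left(14 \left(-2\right) \frac{1}{-2 + 23} \cdot 3 + 7\right) - 20\right) = - 55 \left(\left(14 \left(-2\right) \frac{1}{21} \cdot 3 + 7\right) - 20\right) = - 55 \left(\left(\left(- \frac{4}{3}\right) 3 + 7\right) - 20\right) = - 55 \left(\left(-4 + 7\right) - 20\right) = - 55 \left(3 - 20\right) = \left(-55\right) \left(-17\right) = 935$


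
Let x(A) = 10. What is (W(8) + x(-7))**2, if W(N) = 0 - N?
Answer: 4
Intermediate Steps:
W(N) = -N
(W(8) + x(-7))**2 = (-1*8 + 10)**2 = (-8 + 10)**2 = 2**2 = 4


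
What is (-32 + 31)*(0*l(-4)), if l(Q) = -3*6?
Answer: 0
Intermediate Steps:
l(Q) = -18
(-32 + 31)*(0*l(-4)) = (-32 + 31)*(0*(-18)) = -1*0 = 0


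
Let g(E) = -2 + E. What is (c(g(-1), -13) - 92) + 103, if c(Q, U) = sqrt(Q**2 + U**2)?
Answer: 11 + sqrt(178) ≈ 24.342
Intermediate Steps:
(c(g(-1), -13) - 92) + 103 = (sqrt((-2 - 1)**2 + (-13)**2) - 92) + 103 = (sqrt((-3)**2 + 169) - 92) + 103 = (sqrt(9 + 169) - 92) + 103 = (sqrt(178) - 92) + 103 = (-92 + sqrt(178)) + 103 = 11 + sqrt(178)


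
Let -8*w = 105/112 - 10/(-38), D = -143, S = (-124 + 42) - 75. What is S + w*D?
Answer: -329629/2432 ≈ -135.54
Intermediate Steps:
S = -157 (S = -82 - 75 = -157)
w = -365/2432 (w = -(105/112 - 10/(-38))/8 = -(105*(1/112) - 10*(-1/38))/8 = -(15/16 + 5/19)/8 = -1/8*365/304 = -365/2432 ≈ -0.15008)
S + w*D = -157 - 365/2432*(-143) = -157 + 52195/2432 = -329629/2432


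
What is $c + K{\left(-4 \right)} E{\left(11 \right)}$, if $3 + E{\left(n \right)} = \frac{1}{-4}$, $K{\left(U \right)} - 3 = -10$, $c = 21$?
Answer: $\frac{175}{4} \approx 43.75$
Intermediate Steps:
$K{\left(U \right)} = -7$ ($K{\left(U \right)} = 3 - 10 = -7$)
$E{\left(n \right)} = - \frac{13}{4}$ ($E{\left(n \right)} = -3 + \frac{1}{-4} = -3 - \frac{1}{4} = - \frac{13}{4}$)
$c + K{\left(-4 \right)} E{\left(11 \right)} = 21 - - \frac{91}{4} = 21 + \frac{91}{4} = \frac{175}{4}$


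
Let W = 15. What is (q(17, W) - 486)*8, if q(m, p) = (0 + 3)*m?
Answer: -3480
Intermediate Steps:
q(m, p) = 3*m
(q(17, W) - 486)*8 = (3*17 - 486)*8 = (51 - 486)*8 = -435*8 = -3480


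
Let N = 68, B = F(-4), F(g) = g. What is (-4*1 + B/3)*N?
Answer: -1088/3 ≈ -362.67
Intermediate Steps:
B = -4
(-4*1 + B/3)*N = (-4*1 - 4/3)*68 = (-4 - 4*1/3)*68 = (-4 - 4/3)*68 = -16/3*68 = -1088/3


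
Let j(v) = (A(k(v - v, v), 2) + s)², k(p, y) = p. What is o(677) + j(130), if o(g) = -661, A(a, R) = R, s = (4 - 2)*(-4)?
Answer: -625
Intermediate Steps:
s = -8 (s = 2*(-4) = -8)
j(v) = 36 (j(v) = (2 - 8)² = (-6)² = 36)
o(677) + j(130) = -661 + 36 = -625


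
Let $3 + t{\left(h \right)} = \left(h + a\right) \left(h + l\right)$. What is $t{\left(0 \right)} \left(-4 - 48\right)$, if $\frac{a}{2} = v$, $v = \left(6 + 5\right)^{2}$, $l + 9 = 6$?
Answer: $37908$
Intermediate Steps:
$l = -3$ ($l = -9 + 6 = -3$)
$v = 121$ ($v = 11^{2} = 121$)
$a = 242$ ($a = 2 \cdot 121 = 242$)
$t{\left(h \right)} = -3 + \left(-3 + h\right) \left(242 + h\right)$ ($t{\left(h \right)} = -3 + \left(h + 242\right) \left(h - 3\right) = -3 + \left(242 + h\right) \left(-3 + h\right) = -3 + \left(-3 + h\right) \left(242 + h\right)$)
$t{\left(0 \right)} \left(-4 - 48\right) = \left(-729 + 0^{2} + 239 \cdot 0\right) \left(-4 - 48\right) = \left(-729 + 0 + 0\right) \left(-52\right) = \left(-729\right) \left(-52\right) = 37908$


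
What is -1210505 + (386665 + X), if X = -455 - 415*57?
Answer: -847950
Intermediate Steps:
X = -24110 (X = -455 - 23655 = -24110)
-1210505 + (386665 + X) = -1210505 + (386665 - 24110) = -1210505 + 362555 = -847950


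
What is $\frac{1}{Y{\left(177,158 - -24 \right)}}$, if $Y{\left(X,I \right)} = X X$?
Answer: $\frac{1}{31329} \approx 3.1919 \cdot 10^{-5}$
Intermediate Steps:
$Y{\left(X,I \right)} = X^{2}$
$\frac{1}{Y{\left(177,158 - -24 \right)}} = \frac{1}{177^{2}} = \frac{1}{31329}$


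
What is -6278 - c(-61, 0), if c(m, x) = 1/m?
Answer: -382957/61 ≈ -6278.0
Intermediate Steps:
-6278 - c(-61, 0) = -6278 - 1/(-61) = -6278 - 1*(-1/61) = -6278 + 1/61 = -382957/61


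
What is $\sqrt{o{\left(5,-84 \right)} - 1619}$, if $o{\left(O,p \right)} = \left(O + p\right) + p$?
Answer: $9 i \sqrt{22} \approx 42.214 i$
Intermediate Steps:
$o{\left(O,p \right)} = O + 2 p$
$\sqrt{o{\left(5,-84 \right)} - 1619} = \sqrt{\left(5 + 2 \left(-84\right)\right) - 1619} = \sqrt{\left(5 - 168\right) - 1619} = \sqrt{-163 - 1619} = \sqrt{-1782} = 9 i \sqrt{22}$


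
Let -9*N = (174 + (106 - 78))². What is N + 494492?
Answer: 4409624/9 ≈ 4.8996e+5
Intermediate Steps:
N = -40804/9 (N = -(174 + (106 - 78))²/9 = -(174 + 28)²/9 = -⅑*202² = -⅑*40804 = -40804/9 ≈ -4533.8)
N + 494492 = -40804/9 + 494492 = 4409624/9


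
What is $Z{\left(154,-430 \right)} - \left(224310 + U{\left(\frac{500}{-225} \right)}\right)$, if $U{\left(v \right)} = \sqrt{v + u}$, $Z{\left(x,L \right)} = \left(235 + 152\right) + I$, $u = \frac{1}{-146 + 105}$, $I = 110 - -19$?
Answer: $-223794 - \frac{i \sqrt{33989}}{123} \approx -2.2379 \cdot 10^{5} - 1.4989 i$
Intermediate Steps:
$I = 129$ ($I = 110 + 19 = 129$)
$u = - \frac{1}{41}$ ($u = \frac{1}{-41} = - \frac{1}{41} \approx -0.02439$)
$Z{\left(x,L \right)} = 516$ ($Z{\left(x,L \right)} = \left(235 + 152\right) + 129 = 387 + 129 = 516$)
$U{\left(v \right)} = \sqrt{- \frac{1}{41} + v}$ ($U{\left(v \right)} = \sqrt{v - \frac{1}{41}} = \sqrt{- \frac{1}{41} + v}$)
$Z{\left(154,-430 \right)} - \left(224310 + U{\left(\frac{500}{-225} \right)}\right) = 516 - \left(224310 + \frac{\sqrt{-41 + 1681 \frac{500}{-225}}}{41}\right) = 516 - \left(224310 + \frac{\sqrt{-41 + 1681 \cdot 500 \left(- \frac{1}{225}\right)}}{41}\right) = 516 - \left(224310 + \frac{\sqrt{-41 + 1681 \left(- \frac{20}{9}\right)}}{41}\right) = 516 - \left(224310 + \frac{\sqrt{-41 - \frac{33620}{9}}}{41}\right) = 516 - \left(224310 + \frac{\sqrt{- \frac{33989}{9}}}{41}\right) = 516 - \left(224310 + \frac{\frac{1}{3} i \sqrt{33989}}{41}\right) = 516 - \left(224310 + \frac{i \sqrt{33989}}{123}\right) = -223794 - \frac{i \sqrt{33989}}{123}$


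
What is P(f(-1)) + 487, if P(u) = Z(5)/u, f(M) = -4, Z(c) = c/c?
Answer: 1947/4 ≈ 486.75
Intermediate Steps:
Z(c) = 1
P(u) = 1/u
P(f(-1)) + 487 = 1/(-4) + 487 = -¼ + 487 = 1947/4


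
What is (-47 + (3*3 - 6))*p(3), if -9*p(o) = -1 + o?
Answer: 88/9 ≈ 9.7778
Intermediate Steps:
p(o) = ⅑ - o/9 (p(o) = -(-1 + o)/9 = ⅑ - o/9)
(-47 + (3*3 - 6))*p(3) = (-47 + (3*3 - 6))*(⅑ - ⅑*3) = (-47 + (9 - 6))*(⅑ - ⅓) = (-47 + 3)*(-2/9) = -44*(-2/9) = 88/9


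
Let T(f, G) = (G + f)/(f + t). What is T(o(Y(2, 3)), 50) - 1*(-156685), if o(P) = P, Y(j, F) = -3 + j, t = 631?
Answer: 14101657/90 ≈ 1.5669e+5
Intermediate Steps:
T(f, G) = (G + f)/(631 + f) (T(f, G) = (G + f)/(f + 631) = (G + f)/(631 + f))
T(o(Y(2, 3)), 50) - 1*(-156685) = (50 + (-3 + 2))/(631 + (-3 + 2)) - 1*(-156685) = (50 - 1)/(631 - 1) + 156685 = 49/630 + 156685 = (1/630)*49 + 156685 = 7/90 + 156685 = 14101657/90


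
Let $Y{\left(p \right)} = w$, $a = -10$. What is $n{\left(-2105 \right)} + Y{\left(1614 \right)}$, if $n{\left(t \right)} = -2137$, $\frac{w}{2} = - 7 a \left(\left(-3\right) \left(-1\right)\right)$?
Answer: $-1717$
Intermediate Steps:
$w = 420$ ($w = 2 \left(-7\right) \left(-10\right) \left(\left(-3\right) \left(-1\right)\right) = 2 \cdot 70 \cdot 3 = 2 \cdot 210 = 420$)
$Y{\left(p \right)} = 420$
$n{\left(-2105 \right)} + Y{\left(1614 \right)} = -2137 + 420 = -1717$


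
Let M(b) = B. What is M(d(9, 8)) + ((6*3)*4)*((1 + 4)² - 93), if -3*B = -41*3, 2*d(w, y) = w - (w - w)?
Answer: -4855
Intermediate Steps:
d(w, y) = w/2 (d(w, y) = (w - (w - w))/2 = (w - 1*0)/2 = (w + 0)/2 = w/2)
B = 41 (B = -(-41)*3/3 = -⅓*(-123) = 41)
M(b) = 41
M(d(9, 8)) + ((6*3)*4)*((1 + 4)² - 93) = 41 + ((6*3)*4)*((1 + 4)² - 93) = 41 + (18*4)*(5² - 93) = 41 + 72*(25 - 93) = 41 + 72*(-68) = 41 - 4896 = -4855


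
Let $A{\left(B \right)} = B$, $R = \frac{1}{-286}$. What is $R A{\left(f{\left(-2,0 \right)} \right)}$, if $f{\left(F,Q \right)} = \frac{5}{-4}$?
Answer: $\frac{5}{1144} \approx 0.0043706$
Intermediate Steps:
$f{\left(F,Q \right)} = - \frac{5}{4}$ ($f{\left(F,Q \right)} = 5 \left(- \frac{1}{4}\right) = - \frac{5}{4}$)
$R = - \frac{1}{286} \approx -0.0034965$
$R A{\left(f{\left(-2,0 \right)} \right)} = \left(- \frac{1}{286}\right) \left(- \frac{5}{4}\right) = \frac{5}{1144}$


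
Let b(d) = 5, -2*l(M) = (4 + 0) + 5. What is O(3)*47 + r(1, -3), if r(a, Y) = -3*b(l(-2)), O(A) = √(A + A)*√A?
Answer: -15 + 141*√2 ≈ 184.40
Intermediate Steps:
l(M) = -9/2 (l(M) = -((4 + 0) + 5)/2 = -(4 + 5)/2 = -½*9 = -9/2)
O(A) = A*√2 (O(A) = √(2*A)*√A = (√2*√A)*√A = A*√2)
r(a, Y) = -15 (r(a, Y) = -3*5 = -15)
O(3)*47 + r(1, -3) = (3*√2)*47 - 15 = 141*√2 - 15 = -15 + 141*√2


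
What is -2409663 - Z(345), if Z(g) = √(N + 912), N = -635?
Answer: -2409663 - √277 ≈ -2.4097e+6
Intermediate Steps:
Z(g) = √277 (Z(g) = √(-635 + 912) = √277)
-2409663 - Z(345) = -2409663 - √277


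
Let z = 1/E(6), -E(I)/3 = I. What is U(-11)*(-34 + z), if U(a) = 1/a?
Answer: 613/198 ≈ 3.0960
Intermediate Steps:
E(I) = -3*I
z = -1/18 (z = 1/(-3*6) = 1/(-18) = -1/18 ≈ -0.055556)
U(-11)*(-34 + z) = (-34 - 1/18)/(-11) = -1/11*(-613/18) = 613/198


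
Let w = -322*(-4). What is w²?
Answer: 1658944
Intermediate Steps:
w = 1288
w² = 1288² = 1658944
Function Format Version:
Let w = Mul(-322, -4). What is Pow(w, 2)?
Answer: 1658944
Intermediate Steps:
w = 1288
Pow(w, 2) = Pow(1288, 2) = 1658944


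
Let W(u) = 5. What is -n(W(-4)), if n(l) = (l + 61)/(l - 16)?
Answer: 6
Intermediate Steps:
n(l) = (61 + l)/(-16 + l)
-n(W(-4)) = -(61 + 5)/(-16 + 5) = -66/(-11) = -(-1)*66/11 = -1*(-6) = 6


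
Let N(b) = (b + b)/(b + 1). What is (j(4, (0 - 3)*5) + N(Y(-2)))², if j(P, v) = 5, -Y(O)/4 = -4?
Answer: 13689/289 ≈ 47.367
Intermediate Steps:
Y(O) = 16 (Y(O) = -4*(-4) = 16)
N(b) = 2*b/(1 + b) (N(b) = (2*b)/(1 + b) = 2*b/(1 + b))
(j(4, (0 - 3)*5) + N(Y(-2)))² = (5 + 2*16/(1 + 16))² = (5 + 2*16/17)² = (5 + 2*16*(1/17))² = (5 + 32/17)² = (117/17)² = 13689/289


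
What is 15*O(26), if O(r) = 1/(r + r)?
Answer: 15/52 ≈ 0.28846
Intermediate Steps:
O(r) = 1/(2*r)
15*O(26) = 15*((½)/26) = 15*((½)*(1/26)) = 15*(1/52) = 15/52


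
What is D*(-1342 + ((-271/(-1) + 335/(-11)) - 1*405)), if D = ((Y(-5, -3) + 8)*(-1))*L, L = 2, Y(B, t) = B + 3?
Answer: 198852/11 ≈ 18077.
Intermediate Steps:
Y(B, t) = 3 + B
D = -12 (D = (((3 - 5) + 8)*(-1))*2 = ((-2 + 8)*(-1))*2 = (6*(-1))*2 = -6*2 = -12)
D*(-1342 + ((-271/(-1) + 335/(-11)) - 1*405)) = -12*(-1342 + ((-271/(-1) + 335/(-11)) - 1*405)) = -12*(-1342 + ((-271*(-1) + 335*(-1/11)) - 405)) = -12*(-1342 + ((271 - 335/11) - 405)) = -12*(-1342 + (2646/11 - 405)) = -12*(-1342 - 1809/11) = -12*(-16571/11) = 198852/11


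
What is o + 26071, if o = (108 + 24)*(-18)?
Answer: 23695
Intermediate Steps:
o = -2376 (o = 132*(-18) = -2376)
o + 26071 = -2376 + 26071 = 23695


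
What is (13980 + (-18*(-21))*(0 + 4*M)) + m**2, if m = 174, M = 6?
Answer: 53328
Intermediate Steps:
(13980 + (-18*(-21))*(0 + 4*M)) + m**2 = (13980 + (-18*(-21))*(0 + 4*6)) + 174**2 = (13980 + 378*(0 + 24)) + 30276 = (13980 + 378*24) + 30276 = (13980 + 9072) + 30276 = 23052 + 30276 = 53328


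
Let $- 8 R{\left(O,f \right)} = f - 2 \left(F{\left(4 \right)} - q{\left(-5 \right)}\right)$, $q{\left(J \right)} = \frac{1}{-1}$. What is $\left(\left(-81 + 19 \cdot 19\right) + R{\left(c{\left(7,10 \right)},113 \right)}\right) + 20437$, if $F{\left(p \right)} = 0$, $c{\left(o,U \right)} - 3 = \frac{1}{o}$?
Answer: $\frac{165625}{8} \approx 20703.0$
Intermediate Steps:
$c{\left(o,U \right)} = 3 + \frac{1}{o}$
$q{\left(J \right)} = -1$
$R{\left(O,f \right)} = \frac{1}{4} - \frac{f}{8}$ ($R{\left(O,f \right)} = - \frac{f - 2 \left(0 - -1\right)}{8} = - \frac{f - 2 \left(0 + 1\right)}{8} = - \frac{f - 2}{8} = - \frac{-2 + f}{8} = \frac{1}{4} - \frac{f}{8}$)
$\left(\left(-81 + 19 \cdot 19\right) + R{\left(c{\left(7,10 \right)},113 \right)}\right) + 20437 = \left(\left(-81 + 19 \cdot 19\right) + \left(\frac{1}{4} - \frac{113}{8}\right)\right) + 20437 = \left(\left(-81 + 361\right) + \left(\frac{1}{4} - \frac{113}{8}\right)\right) + 20437 = \left(280 - \frac{111}{8}\right) + 20437 = \frac{2129}{8} + 20437 = \frac{165625}{8}$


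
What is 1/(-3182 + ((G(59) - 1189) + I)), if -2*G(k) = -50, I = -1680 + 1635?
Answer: -1/4391 ≈ -0.00022774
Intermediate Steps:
I = -45
G(k) = 25 (G(k) = -½*(-50) = 25)
1/(-3182 + ((G(59) - 1189) + I)) = 1/(-3182 + ((25 - 1189) - 45)) = 1/(-3182 + (-1164 - 45)) = 1/(-3182 - 1209) = 1/(-4391) = -1/4391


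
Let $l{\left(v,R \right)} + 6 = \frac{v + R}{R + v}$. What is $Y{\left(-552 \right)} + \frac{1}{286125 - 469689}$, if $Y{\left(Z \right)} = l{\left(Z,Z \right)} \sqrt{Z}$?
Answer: $- \frac{1}{183564} - 10 i \sqrt{138} \approx -5.4477 \cdot 10^{-6} - 117.47 i$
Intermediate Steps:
$l{\left(v,R \right)} = -5$ ($l{\left(v,R \right)} = -6 + \frac{v + R}{R + v} = -6 + \frac{R + v}{R + v} = -6 + 1 = -5$)
$Y{\left(Z \right)} = - 5 \sqrt{Z}$
$Y{\left(-552 \right)} + \frac{1}{286125 - 469689} = - 5 \sqrt{-552} + \frac{1}{286125 - 469689} = - 5 \cdot 2 i \sqrt{138} + \frac{1}{-183564} = - 10 i \sqrt{138} - \frac{1}{183564} = - \frac{1}{183564} - 10 i \sqrt{138}$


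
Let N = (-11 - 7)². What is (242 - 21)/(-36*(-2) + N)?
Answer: 221/396 ≈ 0.55808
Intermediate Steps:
N = 324 (N = (-18)² = 324)
(242 - 21)/(-36*(-2) + N) = (242 - 21)/(-36*(-2) + 324) = 221/(72 + 324) = 221/396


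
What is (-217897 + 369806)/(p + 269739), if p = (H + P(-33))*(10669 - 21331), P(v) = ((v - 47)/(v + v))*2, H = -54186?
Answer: 1670999/6357725261 ≈ 0.00026283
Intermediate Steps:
P(v) = (-47 + v)/v (P(v) = ((-47 + v)/((2*v)))*2 = ((-47 + v)*(1/(2*v)))*2 = ((-47 + v)/(2*v))*2 = (-47 + v)/v)
p = 6354758132/11 (p = (-54186 + (-47 - 33)/(-33))*(10669 - 21331) = (-54186 - 1/33*(-80))*(-10662) = (-54186 + 80/33)*(-10662) = -1788058/33*(-10662) = 6354758132/11 ≈ 5.7770e+8)
(-217897 + 369806)/(p + 269739) = (-217897 + 369806)/(6354758132/11 + 269739) = 151909/(6357725261/11) = 151909*(11/6357725261) = 1670999/6357725261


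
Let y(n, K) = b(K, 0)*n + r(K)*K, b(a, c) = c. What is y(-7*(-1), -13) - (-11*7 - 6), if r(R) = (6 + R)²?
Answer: -554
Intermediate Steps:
y(n, K) = K*(6 + K)² (y(n, K) = 0*n + (6 + K)²*K = 0 + K*(6 + K)² = K*(6 + K)²)
y(-7*(-1), -13) - (-11*7 - 6) = -13*(6 - 13)² - (-11*7 - 6) = -13*(-7)² - (-77 - 6) = -13*49 - 1*(-83) = -637 + 83 = -554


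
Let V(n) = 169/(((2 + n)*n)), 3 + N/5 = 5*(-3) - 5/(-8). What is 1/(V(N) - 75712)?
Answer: -471905/35728860544 ≈ -1.3208e-5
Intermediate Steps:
N = -695/8 (N = -15 + 5*(5*(-3) - 5/(-8)) = -15 + 5*(-15 - 5*(-⅛)) = -15 + 5*(-15 + 5/8) = -15 + 5*(-115/8) = -15 - 575/8 = -695/8 ≈ -86.875)
V(n) = 169/(n*(2 + n)) (V(n) = 169/((n*(2 + n))) = 169*(1/(n*(2 + n))) = 169/(n*(2 + n)))
1/(V(N) - 75712) = 1/(169/((-695/8)*(2 - 695/8)) - 75712) = 1/(169*(-8/695)/(-679/8) - 75712) = 1/(169*(-8/695)*(-8/679) - 75712) = 1/(10816/471905 - 75712) = 1/(-35728860544/471905) = -471905/35728860544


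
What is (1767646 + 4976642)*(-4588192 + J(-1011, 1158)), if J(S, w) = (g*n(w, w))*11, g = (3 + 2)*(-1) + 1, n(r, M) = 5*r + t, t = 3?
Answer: -32663153304192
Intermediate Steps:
n(r, M) = 3 + 5*r (n(r, M) = 5*r + 3 = 3 + 5*r)
g = -4 (g = 5*(-1) + 1 = -5 + 1 = -4)
J(S, w) = -132 - 220*w (J(S, w) = -4*(3 + 5*w)*11 = (-12 - 20*w)*11 = -132 - 220*w)
(1767646 + 4976642)*(-4588192 + J(-1011, 1158)) = (1767646 + 4976642)*(-4588192 + (-132 - 220*1158)) = 6744288*(-4588192 + (-132 - 254760)) = 6744288*(-4588192 - 254892) = 6744288*(-4843084) = -32663153304192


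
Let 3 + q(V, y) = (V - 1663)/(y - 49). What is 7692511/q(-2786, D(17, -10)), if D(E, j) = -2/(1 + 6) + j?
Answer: 3192392065/29898 ≈ 1.0678e+5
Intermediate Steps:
D(E, j) = -2/7 + j
q(V, y) = -3 + (-1663 + V)/(-49 + y) (q(V, y) = -3 + (V - 1663)/(y - 49) = -3 + (-1663 + V)/(-49 + y))
7692511/q(-2786, D(17, -10)) = 7692511/(((-1516 - 2786 - 3*(-2/7 - 10))/(-49 + (-2/7 - 10)))) = 7692511/(((-1516 - 2786 - 3*(-72/7))/(-49 - 72/7))) = 7692511/(((-1516 - 2786 + 216/7)/(-415/7))) = 7692511/((-7/415*(-29898/7))) = 7692511/(29898/415) = 7692511*(415/29898) = 3192392065/29898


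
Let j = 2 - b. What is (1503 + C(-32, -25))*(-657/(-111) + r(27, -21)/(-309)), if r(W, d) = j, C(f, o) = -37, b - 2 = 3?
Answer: 33122804/3811 ≈ 8691.4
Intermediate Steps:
b = 5 (b = 2 + 3 = 5)
j = -3 (j = 2 - 1*5 = 2 - 5 = -3)
r(W, d) = -3
(1503 + C(-32, -25))*(-657/(-111) + r(27, -21)/(-309)) = (1503 - 37)*(-657/(-111) - 3/(-309)) = 1466*(-657*(-1/111) - 3*(-1/309)) = 1466*(219/37 + 1/103) = 1466*(22594/3811) = 33122804/3811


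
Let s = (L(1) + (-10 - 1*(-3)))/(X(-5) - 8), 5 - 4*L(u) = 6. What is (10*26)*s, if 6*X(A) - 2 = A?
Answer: 3770/17 ≈ 221.76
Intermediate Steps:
X(A) = ⅓ + A/6
L(u) = -¼ (L(u) = 5/4 - ¼*6 = 5/4 - 3/2 = -¼)
s = 29/34 (s = (-¼ + (-10 - 1*(-3)))/((⅓ + (⅙)*(-5)) - 8) = (-¼ + (-10 + 3))/((⅓ - ⅚) - 8) = (-¼ - 7)/(-½ - 8) = -29/(4*(-17/2)) = -29/4*(-2/17) = 29/34 ≈ 0.85294)
(10*26)*s = (10*26)*(29/34) = 260*(29/34) = 3770/17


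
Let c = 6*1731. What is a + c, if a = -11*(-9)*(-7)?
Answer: 9693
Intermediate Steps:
a = -693 (a = 99*(-7) = -693)
c = 10386
a + c = -693 + 10386 = 9693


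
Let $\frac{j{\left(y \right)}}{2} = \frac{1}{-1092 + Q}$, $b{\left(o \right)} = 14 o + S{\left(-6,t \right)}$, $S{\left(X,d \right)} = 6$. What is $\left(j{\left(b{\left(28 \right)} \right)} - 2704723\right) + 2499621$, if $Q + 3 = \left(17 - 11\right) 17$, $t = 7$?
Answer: $- \frac{203666288}{993} \approx -2.051 \cdot 10^{5}$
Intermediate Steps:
$Q = 99$ ($Q = -3 + \left(17 - 11\right) 17 = -3 + 6 \cdot 17 = -3 + 102 = 99$)
$b{\left(o \right)} = 6 + 14 o$ ($b{\left(o \right)} = 14 o + 6 = 6 + 14 o$)
$j{\left(y \right)} = - \frac{2}{993}$ ($j{\left(y \right)} = \frac{2}{-1092 + 99} = \frac{2}{-993} = 2 \left(- \frac{1}{993}\right) = - \frac{2}{993}$)
$\left(j{\left(b{\left(28 \right)} \right)} - 2704723\right) + 2499621 = \left(- \frac{2}{993} - 2704723\right) + 2499621 = - \frac{2685789941}{993} + 2499621 = - \frac{203666288}{993}$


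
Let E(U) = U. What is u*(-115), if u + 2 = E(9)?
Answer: -805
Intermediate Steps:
u = 7 (u = -2 + 9 = 7)
u*(-115) = 7*(-115) = -805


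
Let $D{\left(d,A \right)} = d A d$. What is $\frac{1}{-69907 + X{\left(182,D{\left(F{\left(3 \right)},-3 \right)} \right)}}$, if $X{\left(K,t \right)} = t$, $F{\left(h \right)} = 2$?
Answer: $- \frac{1}{69919} \approx -1.4302 \cdot 10^{-5}$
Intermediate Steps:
$D{\left(d,A \right)} = A d^{2}$ ($D{\left(d,A \right)} = A d d = A d^{2}$)
$\frac{1}{-69907 + X{\left(182,D{\left(F{\left(3 \right)},-3 \right)} \right)}} = \frac{1}{-69907 - 3 \cdot 2^{2}} = \frac{1}{-69907 - 12} = \frac{1}{-69919} = - \frac{1}{69919}$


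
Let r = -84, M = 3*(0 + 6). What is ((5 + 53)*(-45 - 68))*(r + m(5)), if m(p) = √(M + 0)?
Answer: 550536 - 19662*√2 ≈ 5.2273e+5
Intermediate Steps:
M = 18 (M = 3*6 = 18)
m(p) = 3*√2 (m(p) = √(18 + 0) = √18 = 3*√2)
((5 + 53)*(-45 - 68))*(r + m(5)) = ((5 + 53)*(-45 - 68))*(-84 + 3*√2) = (58*(-113))*(-84 + 3*√2) = -6554*(-84 + 3*√2) = 550536 - 19662*√2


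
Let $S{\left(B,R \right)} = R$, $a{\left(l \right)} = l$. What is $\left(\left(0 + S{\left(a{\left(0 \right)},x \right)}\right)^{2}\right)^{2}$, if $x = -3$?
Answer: $81$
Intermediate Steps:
$\left(\left(0 + S{\left(a{\left(0 \right)},x \right)}\right)^{2}\right)^{2} = \left(\left(0 - 3\right)^{2}\right)^{2} = \left(\left(-3\right)^{2}\right)^{2} = 9^{2} = 81$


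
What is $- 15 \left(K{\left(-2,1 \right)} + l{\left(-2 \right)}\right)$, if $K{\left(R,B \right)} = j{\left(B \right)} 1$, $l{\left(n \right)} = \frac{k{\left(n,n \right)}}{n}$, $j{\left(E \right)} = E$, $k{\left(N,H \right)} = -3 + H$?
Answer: $- \frac{105}{2} \approx -52.5$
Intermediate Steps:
$l{\left(n \right)} = \frac{-3 + n}{n}$
$K{\left(R,B \right)} = B$ ($K{\left(R,B \right)} = B 1 = B$)
$- 15 \left(K{\left(-2,1 \right)} + l{\left(-2 \right)}\right) = - 15 \left(1 + \frac{-3 - 2}{-2}\right) = - 15 \left(1 - - \frac{5}{2}\right) = - 15 \left(1 + \frac{5}{2}\right) = \left(-15\right) \frac{7}{2} = - \frac{105}{2}$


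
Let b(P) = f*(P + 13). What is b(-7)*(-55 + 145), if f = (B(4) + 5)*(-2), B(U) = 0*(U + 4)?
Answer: -5400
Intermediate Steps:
B(U) = 0 (B(U) = 0*(4 + U) = 0)
f = -10 (f = (0 + 5)*(-2) = 5*(-2) = -10)
b(P) = -130 - 10*P (b(P) = -10*(P + 13) = -10*(13 + P) = -130 - 10*P)
b(-7)*(-55 + 145) = (-130 - 10*(-7))*(-55 + 145) = (-130 + 70)*90 = -60*90 = -5400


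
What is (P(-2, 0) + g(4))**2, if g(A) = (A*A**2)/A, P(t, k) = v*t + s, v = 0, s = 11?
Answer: 729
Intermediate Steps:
P(t, k) = 11 (P(t, k) = 0*t + 11 = 0 + 11 = 11)
g(A) = A**2 (g(A) = A**3/A = A**2)
(P(-2, 0) + g(4))**2 = (11 + 4**2)**2 = (11 + 16)**2 = 27**2 = 729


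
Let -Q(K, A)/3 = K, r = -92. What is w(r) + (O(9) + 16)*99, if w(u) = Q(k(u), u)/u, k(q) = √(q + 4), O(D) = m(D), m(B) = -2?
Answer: 1386 + 3*I*√22/46 ≈ 1386.0 + 0.3059*I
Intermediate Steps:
O(D) = -2
k(q) = √(4 + q)
Q(K, A) = -3*K
w(u) = -3*√(4 + u)/u (w(u) = (-3*√(4 + u))/u = -3*√(4 + u)/u)
w(r) + (O(9) + 16)*99 = -3*√(4 - 92)/(-92) + (-2 + 16)*99 = -3*(-1/92)*√(-88) + 14*99 = -3*(-1/92)*2*I*√22 + 1386 = 3*I*√22/46 + 1386 = 1386 + 3*I*√22/46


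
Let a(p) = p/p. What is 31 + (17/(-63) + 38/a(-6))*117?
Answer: 31118/7 ≈ 4445.4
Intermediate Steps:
a(p) = 1
31 + (17/(-63) + 38/a(-6))*117 = 31 + (17/(-63) + 38/1)*117 = 31 + (17*(-1/63) + 38*1)*117 = 31 + (-17/63 + 38)*117 = 31 + (2377/63)*117 = 31 + 30901/7 = 31118/7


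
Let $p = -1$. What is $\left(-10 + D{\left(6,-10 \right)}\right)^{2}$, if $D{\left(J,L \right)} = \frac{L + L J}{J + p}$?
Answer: $576$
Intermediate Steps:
$D{\left(J,L \right)} = \frac{L + J L}{-1 + J}$ ($D{\left(J,L \right)} = \frac{L + L J}{J - 1} = \frac{L + J L}{-1 + J}$)
$\left(-10 + D{\left(6,-10 \right)}\right)^{2} = \left(-10 - \frac{10 \left(1 + 6\right)}{-1 + 6}\right)^{2} = \left(-10 - 10 \cdot \frac{1}{5} \cdot 7\right)^{2} = \left(-10 - 2 \cdot 7\right)^{2} = \left(-10 - 14\right)^{2} = \left(-24\right)^{2} = 576$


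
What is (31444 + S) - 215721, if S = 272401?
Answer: 88124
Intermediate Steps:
(31444 + S) - 215721 = (31444 + 272401) - 215721 = 303845 - 215721 = 88124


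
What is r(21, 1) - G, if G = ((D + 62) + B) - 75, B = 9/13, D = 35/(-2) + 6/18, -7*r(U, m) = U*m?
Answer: 2065/78 ≈ 26.474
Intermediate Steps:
r(U, m) = -U*m/7
D = -103/6 (D = 35*(-½) + 6*(1/18) = -35/2 + ⅓ = -103/6 ≈ -17.167)
B = 9/13 (B = 9*(1/13) = 9/13 ≈ 0.69231)
G = -2299/78 (G = ((-103/6 + 62) + 9/13) - 75 = (269/6 + 9/13) - 75 = 3551/78 - 75 = -2299/78 ≈ -29.474)
r(21, 1) - G = -⅐*21*1 - 1*(-2299/78) = -3 + 2299/78 = 2065/78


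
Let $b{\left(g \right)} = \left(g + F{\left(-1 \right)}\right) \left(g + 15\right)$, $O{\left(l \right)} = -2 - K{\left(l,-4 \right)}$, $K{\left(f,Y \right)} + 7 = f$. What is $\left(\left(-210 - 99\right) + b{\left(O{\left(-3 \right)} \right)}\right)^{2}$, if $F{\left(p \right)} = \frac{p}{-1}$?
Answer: $10404$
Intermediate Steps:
$K{\left(f,Y \right)} = -7 + f$
$F{\left(p \right)} = - p$ ($F{\left(p \right)} = p \left(-1\right) = - p$)
$O{\left(l \right)} = 5 - l$ ($O{\left(l \right)} = -2 - \left(-7 + l\right) = 5 - l$)
$b{\left(g \right)} = \left(1 + g\right) \left(15 + g\right)$ ($b{\left(g \right)} = \left(g - -1\right) \left(g + 15\right) = \left(g + 1\right) \left(15 + g\right) = \left(1 + g\right) \left(15 + g\right)$)
$\left(\left(-210 - 99\right) + b{\left(O{\left(-3 \right)} \right)}\right)^{2} = \left(\left(-210 - 99\right) + \left(15 + \left(5 - -3\right)^{2} + 16 \left(5 - -3\right)\right)\right)^{2} = \left(-309 + \left(15 + \left(5 + 3\right)^{2} + 16 \left(5 + 3\right)\right)\right)^{2} = \left(-309 + \left(15 + 8^{2} + 16 \cdot 8\right)\right)^{2} = \left(-309 + \left(15 + 64 + 128\right)\right)^{2} = \left(-309 + 207\right)^{2} = \left(-102\right)^{2} = 10404$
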